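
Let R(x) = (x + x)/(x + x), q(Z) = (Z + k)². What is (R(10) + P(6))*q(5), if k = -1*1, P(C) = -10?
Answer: -144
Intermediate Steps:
k = -1
q(Z) = (-1 + Z)² (q(Z) = (Z - 1)² = (-1 + Z)²)
R(x) = 1 (R(x) = (2*x)/((2*x)) = (2*x)*(1/(2*x)) = 1)
(R(10) + P(6))*q(5) = (1 - 10)*(-1 + 5)² = -9*4² = -9*16 = -144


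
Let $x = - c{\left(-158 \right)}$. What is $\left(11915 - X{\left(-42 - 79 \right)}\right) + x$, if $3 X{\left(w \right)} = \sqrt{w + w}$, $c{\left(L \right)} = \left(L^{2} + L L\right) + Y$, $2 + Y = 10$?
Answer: $-38021 - \frac{11 i \sqrt{2}}{3} \approx -38021.0 - 5.1854 i$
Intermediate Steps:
$Y = 8$ ($Y = -2 + 10 = 8$)
$c{\left(L \right)} = 8 + 2 L^{2}$ ($c{\left(L \right)} = \left(L^{2} + L L\right) + 8 = \left(L^{2} + L^{2}\right) + 8 = 2 L^{2} + 8 = 8 + 2 L^{2}$)
$X{\left(w \right)} = \frac{\sqrt{2} \sqrt{w}}{3}$ ($X{\left(w \right)} = \frac{\sqrt{w + w}}{3} = \frac{\sqrt{2 w}}{3} = \frac{\sqrt{2} \sqrt{w}}{3}$)
$x = -49936$ ($x = - (8 + 2 \left(-158\right)^{2}) = - (8 + 2 \cdot 24964) = - (8 + 49928) = \left(-1\right) 49936 = -49936$)
$\left(11915 - X{\left(-42 - 79 \right)}\right) + x = \left(11915 - \frac{\sqrt{2} \sqrt{-42 - 79}}{3}\right) - 49936 = \left(11915 - \frac{\sqrt{2} \sqrt{-121}}{3}\right) - 49936 = \left(11915 - \frac{\sqrt{2} \cdot 11 i}{3}\right) - 49936 = \left(11915 - \frac{11 i \sqrt{2}}{3}\right) - 49936 = -38021 - \frac{11 i \sqrt{2}}{3}$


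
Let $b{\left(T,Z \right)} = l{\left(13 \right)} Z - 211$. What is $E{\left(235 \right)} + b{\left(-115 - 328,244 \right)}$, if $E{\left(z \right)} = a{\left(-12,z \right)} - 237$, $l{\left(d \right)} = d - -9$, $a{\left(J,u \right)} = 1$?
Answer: $4921$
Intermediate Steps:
$l{\left(d \right)} = 9 + d$ ($l{\left(d \right)} = d + 9 = 9 + d$)
$E{\left(z \right)} = -236$ ($E{\left(z \right)} = 1 - 237 = -236$)
$b{\left(T,Z \right)} = -211 + 22 Z$ ($b{\left(T,Z \right)} = \left(9 + 13\right) Z - 211 = 22 Z - 211 = -211 + 22 Z$)
$E{\left(235 \right)} + b{\left(-115 - 328,244 \right)} = -236 + \left(-211 + 22 \cdot 244\right) = -236 + \left(-211 + 5368\right) = -236 + 5157 = 4921$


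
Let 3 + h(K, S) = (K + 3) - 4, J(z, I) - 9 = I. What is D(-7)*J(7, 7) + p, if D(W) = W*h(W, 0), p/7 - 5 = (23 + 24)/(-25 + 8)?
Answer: 21210/17 ≈ 1247.6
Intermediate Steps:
J(z, I) = 9 + I
p = 266/17 (p = 35 + 7*((23 + 24)/(-25 + 8)) = 35 + 7*(47/(-17)) = 35 + 7*(47*(-1/17)) = 35 + 7*(-47/17) = 35 - 329/17 = 266/17 ≈ 15.647)
h(K, S) = -4 + K (h(K, S) = -3 + ((K + 3) - 4) = -3 + ((3 + K) - 4) = -3 + (-1 + K) = -4 + K)
D(W) = W*(-4 + W)
D(-7)*J(7, 7) + p = (-7*(-4 - 7))*(9 + 7) + 266/17 = -7*(-11)*16 + 266/17 = 77*16 + 266/17 = 1232 + 266/17 = 21210/17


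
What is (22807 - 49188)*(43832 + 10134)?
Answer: -1423677046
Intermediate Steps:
(22807 - 49188)*(43832 + 10134) = -26381*53966 = -1423677046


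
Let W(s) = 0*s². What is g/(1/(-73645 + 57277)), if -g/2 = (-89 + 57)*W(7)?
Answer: 0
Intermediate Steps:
W(s) = 0
g = 0 (g = -2*(-89 + 57)*0 = -(-64)*0 = -2*0 = 0)
g/(1/(-73645 + 57277)) = 0/(1/(-73645 + 57277)) = 0/(1/(-16368)) = 0/(-1/16368) = 0*(-16368) = 0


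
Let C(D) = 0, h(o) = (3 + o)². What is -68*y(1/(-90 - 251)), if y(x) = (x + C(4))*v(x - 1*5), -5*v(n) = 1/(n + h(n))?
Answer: 23188/576285 ≈ 0.040237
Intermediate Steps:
v(n) = -1/(5*(n + (3 + n)²))
y(x) = -x/(-25 + 5*x + 5*(-2 + x)²) (y(x) = (x + 0)*(-1/(5*(x - 1*5) + 5*(3 + (x - 1*5))²)) = x*(-1/(5*(x - 5) + 5*(3 + (x - 5))²)) = x*(-1/(5*(-5 + x) + 5*(3 + (-5 + x))²)) = x*(-1/((-25 + 5*x) + 5*(-2 + x)²)) = x*(-1/(-25 + 5*x + 5*(-2 + x)²)) = -x/(-25 + 5*x + 5*(-2 + x)²))
-68*y(1/(-90 - 251)) = -68/((-90 - 251)*(5 - 5/(-90 - 251)² + 15/(-90 - 251))) = -68/((-341)*(5 - 5*(1/(-341))² + 15/(-341))) = -(-68)/(341*(5 - 5*(-1/341)² + 15*(-1/341))) = -(-68)/(341*(5 - 5*1/116281 - 15/341)) = -(-68)/(341*(5 - 5/116281 - 15/341)) = -(-68)/(341*576285/116281) = -(-68)*116281/(341*576285) = -68*(-341/576285) = 23188/576285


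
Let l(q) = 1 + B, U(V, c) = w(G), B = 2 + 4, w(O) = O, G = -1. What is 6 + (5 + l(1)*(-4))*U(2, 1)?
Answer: 29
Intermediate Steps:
B = 6
U(V, c) = -1
l(q) = 7 (l(q) = 1 + 6 = 7)
6 + (5 + l(1)*(-4))*U(2, 1) = 6 + (5 + 7*(-4))*(-1) = 6 + (5 - 28)*(-1) = 6 - 23*(-1) = 6 + 23 = 29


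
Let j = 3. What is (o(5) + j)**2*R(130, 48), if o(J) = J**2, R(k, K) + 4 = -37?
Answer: -32144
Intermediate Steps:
R(k, K) = -41 (R(k, K) = -4 - 37 = -41)
(o(5) + j)**2*R(130, 48) = (5**2 + 3)**2*(-41) = (25 + 3)**2*(-41) = 28**2*(-41) = 784*(-41) = -32144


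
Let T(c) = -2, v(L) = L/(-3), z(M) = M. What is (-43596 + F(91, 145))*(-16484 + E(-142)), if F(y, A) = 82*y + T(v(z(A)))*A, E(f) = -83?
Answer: 603436408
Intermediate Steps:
v(L) = -L/3 (v(L) = L*(-1/3) = -L/3)
F(y, A) = -2*A + 82*y (F(y, A) = 82*y - 2*A = -2*A + 82*y)
(-43596 + F(91, 145))*(-16484 + E(-142)) = (-43596 + (-2*145 + 82*91))*(-16484 - 83) = (-43596 + (-290 + 7462))*(-16567) = (-43596 + 7172)*(-16567) = -36424*(-16567) = 603436408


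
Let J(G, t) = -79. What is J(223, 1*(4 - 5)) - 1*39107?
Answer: -39186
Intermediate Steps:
J(223, 1*(4 - 5)) - 1*39107 = -79 - 1*39107 = -79 - 39107 = -39186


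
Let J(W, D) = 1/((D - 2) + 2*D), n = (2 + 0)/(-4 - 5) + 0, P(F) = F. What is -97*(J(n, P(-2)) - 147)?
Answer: 114169/8 ≈ 14271.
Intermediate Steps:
n = -2/9 (n = 2/(-9) + 0 = 2*(-1/9) + 0 = -2/9 + 0 = -2/9 ≈ -0.22222)
J(W, D) = 1/(-2 + 3*D) (J(W, D) = 1/((-2 + D) + 2*D) = 1/(-2 + 3*D))
-97*(J(n, P(-2)) - 147) = -97*(1/(-2 + 3*(-2)) - 147) = -97*(1/(-2 - 6) - 147) = -97*(1/(-8) - 147) = -97*(-1/8 - 147) = -97*(-1177/8) = 114169/8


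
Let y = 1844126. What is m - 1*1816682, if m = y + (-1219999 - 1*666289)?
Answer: -1858844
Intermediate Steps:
m = -42162 (m = 1844126 + (-1219999 - 1*666289) = 1844126 + (-1219999 - 666289) = 1844126 - 1886288 = -42162)
m - 1*1816682 = -42162 - 1*1816682 = -42162 - 1816682 = -1858844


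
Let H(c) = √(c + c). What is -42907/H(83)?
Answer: -42907*√166/166 ≈ -3330.2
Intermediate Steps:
H(c) = √2*√c (H(c) = √(2*c) = √2*√c)
-42907/H(83) = -42907*√166/166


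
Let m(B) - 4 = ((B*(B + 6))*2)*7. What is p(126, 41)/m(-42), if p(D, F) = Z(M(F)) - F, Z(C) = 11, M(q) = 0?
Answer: -15/10586 ≈ -0.0014170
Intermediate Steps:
m(B) = 4 + 14*B*(6 + B) (m(B) = 4 + ((B*(B + 6))*2)*7 = 4 + ((B*(6 + B))*2)*7 = 4 + (2*B*(6 + B))*7 = 4 + 14*B*(6 + B))
p(D, F) = 11 - F
p(126, 41)/m(-42) = (11 - 1*41)/(4 + 14*(-42)**2 + 84*(-42)) = (11 - 41)/(4 + 14*1764 - 3528) = -30/(4 + 24696 - 3528) = -30/21172 = -30*1/21172 = -15/10586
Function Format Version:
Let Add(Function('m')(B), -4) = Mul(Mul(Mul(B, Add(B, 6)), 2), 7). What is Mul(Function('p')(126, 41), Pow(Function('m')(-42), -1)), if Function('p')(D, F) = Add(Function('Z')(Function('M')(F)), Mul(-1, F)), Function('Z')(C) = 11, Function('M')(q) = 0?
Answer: Rational(-15, 10586) ≈ -0.0014170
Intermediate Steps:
Function('m')(B) = Add(4, Mul(14, B, Add(6, B))) (Function('m')(B) = Add(4, Mul(Mul(Mul(B, Add(B, 6)), 2), 7)) = Add(4, Mul(Mul(Mul(B, Add(6, B)), 2), 7)) = Add(4, Mul(Mul(2, B, Add(6, B)), 7)) = Add(4, Mul(14, B, Add(6, B))))
Function('p')(D, F) = Add(11, Mul(-1, F))
Mul(Function('p')(126, 41), Pow(Function('m')(-42), -1)) = Mul(Add(11, Mul(-1, 41)), Pow(Add(4, Mul(14, Pow(-42, 2)), Mul(84, -42)), -1)) = Mul(Add(11, -41), Pow(Add(4, Mul(14, 1764), -3528), -1)) = Mul(-30, Pow(Add(4, 24696, -3528), -1)) = Mul(-30, Pow(21172, -1)) = Mul(-30, Rational(1, 21172)) = Rational(-15, 10586)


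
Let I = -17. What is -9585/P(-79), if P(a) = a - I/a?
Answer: 252405/2086 ≈ 121.00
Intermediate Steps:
P(a) = a + 17/a (P(a) = a - (-17)/a = a + 17/a)
-9585/P(-79) = -9585/(-79 + 17/(-79)) = -9585/(-79 + 17*(-1/79)) = -9585/(-79 - 17/79) = -9585/(-6258/79) = -9585*(-79/6258) = 252405/2086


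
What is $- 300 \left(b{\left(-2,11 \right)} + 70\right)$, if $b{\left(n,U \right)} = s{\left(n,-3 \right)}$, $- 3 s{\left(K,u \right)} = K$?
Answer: $-21200$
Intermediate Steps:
$s{\left(K,u \right)} = - \frac{K}{3}$
$b{\left(n,U \right)} = - \frac{n}{3}$
$- 300 \left(b{\left(-2,11 \right)} + 70\right) = - 300 \left(\left(- \frac{1}{3}\right) \left(-2\right) + 70\right) = - 300 \left(\frac{2}{3} + 70\right) = \left(-300\right) \frac{212}{3} = -21200$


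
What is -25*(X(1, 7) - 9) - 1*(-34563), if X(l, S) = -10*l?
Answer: 35038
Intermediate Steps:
-25*(X(1, 7) - 9) - 1*(-34563) = -25*(-10*1 - 9) - 1*(-34563) = -25*(-10 - 9) + 34563 = -25*(-19) + 34563 = 475 + 34563 = 35038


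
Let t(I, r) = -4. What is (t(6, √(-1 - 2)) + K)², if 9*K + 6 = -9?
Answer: 289/9 ≈ 32.111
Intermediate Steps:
K = -5/3 (K = -⅔ + (⅑)*(-9) = -⅔ - 1 = -5/3 ≈ -1.6667)
(t(6, √(-1 - 2)) + K)² = (-4 - 5/3)² = (-17/3)² = 289/9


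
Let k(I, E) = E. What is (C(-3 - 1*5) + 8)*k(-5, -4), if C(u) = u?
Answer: 0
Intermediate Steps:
(C(-3 - 1*5) + 8)*k(-5, -4) = ((-3 - 1*5) + 8)*(-4) = ((-3 - 5) + 8)*(-4) = (-8 + 8)*(-4) = 0*(-4) = 0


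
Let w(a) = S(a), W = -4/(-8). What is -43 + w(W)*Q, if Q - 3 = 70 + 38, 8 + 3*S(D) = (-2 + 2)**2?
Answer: -339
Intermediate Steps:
W = 1/2 (W = -4*(-1/8) = 1/2 ≈ 0.50000)
S(D) = -8/3 (S(D) = -8/3 + (-2 + 2)**2/3 = -8/3 + (1/3)*0**2 = -8/3 + (1/3)*0 = -8/3 + 0 = -8/3)
Q = 111 (Q = 3 + (70 + 38) = 3 + 108 = 111)
w(a) = -8/3
-43 + w(W)*Q = -43 - 8/3*111 = -43 - 296 = -339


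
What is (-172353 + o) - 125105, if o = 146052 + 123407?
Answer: -27999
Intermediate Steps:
o = 269459
(-172353 + o) - 125105 = (-172353 + 269459) - 125105 = 97106 - 125105 = -27999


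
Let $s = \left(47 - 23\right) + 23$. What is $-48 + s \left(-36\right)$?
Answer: $-1740$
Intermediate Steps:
$s = 47$ ($s = 24 + 23 = 47$)
$-48 + s \left(-36\right) = -48 + 47 \left(-36\right) = -48 - 1692 = -1740$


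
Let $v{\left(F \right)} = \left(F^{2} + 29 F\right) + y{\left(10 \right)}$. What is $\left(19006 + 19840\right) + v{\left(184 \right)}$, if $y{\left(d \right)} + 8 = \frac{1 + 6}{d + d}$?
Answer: $\frac{1560607}{20} \approx 78030.0$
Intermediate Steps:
$y{\left(d \right)} = -8 + \frac{7}{2 d}$ ($y{\left(d \right)} = -8 + \frac{1 + 6}{d + d} = -8 + \frac{7}{2 d}$)
$v{\left(F \right)} = - \frac{153}{20} + F^{2} + 29 F$ ($v{\left(F \right)} = \left(F^{2} + 29 F\right) - \left(8 - \frac{7}{2 \cdot 10}\right) = \left(F^{2} + 29 F\right) + \left(-8 + \frac{7}{2} \cdot \frac{1}{10}\right) = \left(F^{2} + 29 F\right) + \left(-8 + \frac{7}{20}\right) = \left(F^{2} + 29 F\right) - \frac{153}{20} = - \frac{153}{20} + F^{2} + 29 F$)
$\left(19006 + 19840\right) + v{\left(184 \right)} = \left(19006 + 19840\right) + \left(- \frac{153}{20} + 184^{2} + 29 \cdot 184\right) = 38846 + \left(- \frac{153}{20} + 33856 + 5336\right) = 38846 + \frac{783687}{20} = \frac{1560607}{20}$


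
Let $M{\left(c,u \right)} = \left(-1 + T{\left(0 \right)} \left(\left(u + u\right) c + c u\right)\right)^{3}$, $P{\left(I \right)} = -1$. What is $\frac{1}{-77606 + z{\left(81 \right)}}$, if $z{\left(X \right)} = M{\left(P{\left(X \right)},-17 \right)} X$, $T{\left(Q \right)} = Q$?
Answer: $- \frac{1}{77687} \approx -1.2872 \cdot 10^{-5}$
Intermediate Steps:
$M{\left(c,u \right)} = -1$ ($M{\left(c,u \right)} = \left(-1 + 0 \left(\left(u + u\right) c + c u\right)\right)^{3} = \left(-1 + 0 \left(2 u c + c u\right)\right)^{3} = \left(-1 + 0 \left(2 c u + c u\right)\right)^{3} = \left(-1 + 0 \cdot 3 c u\right)^{3} = \left(-1 + 0\right)^{3} = \left(-1\right)^{3} = -1$)
$z{\left(X \right)} = - X$
$\frac{1}{-77606 + z{\left(81 \right)}} = \frac{1}{-77606 - 81} = \frac{1}{-77687} = - \frac{1}{77687}$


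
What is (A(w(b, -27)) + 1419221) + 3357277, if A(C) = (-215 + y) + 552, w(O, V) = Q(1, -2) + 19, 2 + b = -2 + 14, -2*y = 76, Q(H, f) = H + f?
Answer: 4776797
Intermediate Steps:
y = -38 (y = -1/2*76 = -38)
b = 10 (b = -2 + (-2 + 14) = -2 + 12 = 10)
w(O, V) = 18 (w(O, V) = (1 - 2) + 19 = -1 + 19 = 18)
A(C) = 299 (A(C) = (-215 - 38) + 552 = -253 + 552 = 299)
(A(w(b, -27)) + 1419221) + 3357277 = (299 + 1419221) + 3357277 = 1419520 + 3357277 = 4776797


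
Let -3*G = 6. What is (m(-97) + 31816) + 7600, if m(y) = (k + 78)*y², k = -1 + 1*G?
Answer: 745091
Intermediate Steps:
G = -2 (G = -⅓*6 = -2)
k = -3 (k = -1 + 1*(-2) = -1 - 2 = -3)
m(y) = 75*y² (m(y) = (-3 + 78)*y² = 75*y²)
(m(-97) + 31816) + 7600 = (75*(-97)² + 31816) + 7600 = (75*9409 + 31816) + 7600 = (705675 + 31816) + 7600 = 737491 + 7600 = 745091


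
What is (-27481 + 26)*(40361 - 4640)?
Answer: -980720055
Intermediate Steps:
(-27481 + 26)*(40361 - 4640) = -27455*35721 = -980720055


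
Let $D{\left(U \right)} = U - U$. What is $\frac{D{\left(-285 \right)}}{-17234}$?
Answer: $0$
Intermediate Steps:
$D{\left(U \right)} = 0$
$\frac{D{\left(-285 \right)}}{-17234} = \frac{0}{-17234} = 0 \left(- \frac{1}{17234}\right) = 0$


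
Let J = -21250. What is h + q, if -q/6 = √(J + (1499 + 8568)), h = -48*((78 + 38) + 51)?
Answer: -8016 - 6*I*√11183 ≈ -8016.0 - 634.5*I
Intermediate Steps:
h = -8016 (h = -48*(116 + 51) = -48*167 = -8016)
q = -6*I*√11183 (q = -6*√(-21250 + (1499 + 8568)) = -6*√(-21250 + 10067) = -6*I*√11183 ≈ -634.5*I)
h + q = -8016 - 6*I*√11183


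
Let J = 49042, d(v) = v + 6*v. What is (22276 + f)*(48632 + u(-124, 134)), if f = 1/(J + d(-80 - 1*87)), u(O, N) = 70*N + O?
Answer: 61732860119712/47873 ≈ 1.2895e+9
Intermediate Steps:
d(v) = 7*v
u(O, N) = O + 70*N
f = 1/47873 (f = 1/(49042 + 7*(-80 - 1*87)) = 1/(49042 + 7*(-80 - 87)) = 1/(49042 + 7*(-167)) = 1/(49042 - 1169) = 1/47873 ≈ 2.0889e-5)
(22276 + f)*(48632 + u(-124, 134)) = (22276 + 1/47873)*(48632 + (-124 + 70*134)) = 1066418949*(48632 + (-124 + 9380))/47873 = 1066418949*(48632 + 9256)/47873 = (1066418949/47873)*57888 = 61732860119712/47873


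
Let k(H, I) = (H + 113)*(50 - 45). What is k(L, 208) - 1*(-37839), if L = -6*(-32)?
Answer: 39364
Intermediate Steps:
L = 192
k(H, I) = 565 + 5*H (k(H, I) = (113 + H)*5 = 565 + 5*H)
k(L, 208) - 1*(-37839) = (565 + 5*192) - 1*(-37839) = (565 + 960) + 37839 = 1525 + 37839 = 39364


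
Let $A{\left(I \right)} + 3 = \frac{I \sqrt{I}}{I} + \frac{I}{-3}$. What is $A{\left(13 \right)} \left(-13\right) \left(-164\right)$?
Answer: $- \frac{46904}{3} + 2132 \sqrt{13} \approx -7947.6$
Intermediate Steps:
$A{\left(I \right)} = -3 + \sqrt{I} - \frac{I}{3}$ ($A{\left(I \right)} = -3 + \left(\frac{I \sqrt{I}}{I} + \frac{I}{-3}\right) = -3 + \left(\frac{I^{\frac{3}{2}}}{I} + I \left(- \frac{1}{3}\right)\right) = -3 + \left(\sqrt{I} - \frac{I}{3}\right) = -3 + \sqrt{I} - \frac{I}{3}$)
$A{\left(13 \right)} \left(-13\right) \left(-164\right) = \left(-3 + \sqrt{13} - \frac{13}{3}\right) \left(-13\right) \left(-164\right) = \left(- \frac{22}{3} + \sqrt{13}\right) \left(-13\right) \left(-164\right) = \left(\frac{286}{3} - 13 \sqrt{13}\right) \left(-164\right) = - \frac{46904}{3} + 2132 \sqrt{13}$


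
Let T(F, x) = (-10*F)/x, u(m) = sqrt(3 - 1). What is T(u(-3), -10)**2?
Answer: 2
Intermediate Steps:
u(m) = sqrt(2)
T(F, x) = -10*F/x
T(u(-3), -10)**2 = (-10*sqrt(2)/(-10))**2 = (-10*sqrt(2)*(-1/10))**2 = (sqrt(2))**2 = 2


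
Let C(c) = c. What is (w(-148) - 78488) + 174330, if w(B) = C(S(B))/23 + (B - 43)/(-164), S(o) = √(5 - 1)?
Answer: 361520745/3772 ≈ 95843.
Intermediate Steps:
S(o) = 2 (S(o) = √4 = 2)
w(B) = 1317/3772 - B/164 (w(B) = 2/23 + (B - 43)/(-164) = 2*(1/23) + (-43 + B)*(-1/164) = 2/23 + (43/164 - B/164) = 1317/3772 - B/164)
(w(-148) - 78488) + 174330 = ((1317/3772 - 1/164*(-148)) - 78488) + 174330 = ((1317/3772 + 37/41) - 78488) + 174330 = (4721/3772 - 78488) + 174330 = -296052015/3772 + 174330 = 361520745/3772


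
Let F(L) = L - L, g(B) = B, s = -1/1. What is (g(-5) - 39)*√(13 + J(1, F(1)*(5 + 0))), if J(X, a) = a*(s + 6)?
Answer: -44*√13 ≈ -158.64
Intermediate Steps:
s = -1 (s = -1*1 = -1)
F(L) = 0
J(X, a) = 5*a (J(X, a) = a*(-1 + 6) = a*5 = 5*a)
(g(-5) - 39)*√(13 + J(1, F(1)*(5 + 0))) = (-5 - 39)*√(13 + 5*(0*(5 + 0))) = -44*√(13 + 5*(0*5)) = -44*√(13 + 5*0) = -44*√(13 + 0) = -44*√13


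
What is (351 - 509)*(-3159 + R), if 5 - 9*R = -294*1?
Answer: 4444856/9 ≈ 4.9387e+5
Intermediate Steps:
R = 299/9 (R = 5/9 - (-98)/3 = 5/9 - ⅑*(-294) = 5/9 + 98/3 = 299/9 ≈ 33.222)
(351 - 509)*(-3159 + R) = (351 - 509)*(-3159 + 299/9) = -158*(-28132/9) = 4444856/9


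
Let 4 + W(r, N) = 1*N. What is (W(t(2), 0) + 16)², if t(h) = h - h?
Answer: 144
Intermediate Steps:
t(h) = 0
W(r, N) = -4 + N (W(r, N) = -4 + 1*N = -4 + N)
(W(t(2), 0) + 16)² = ((-4 + 0) + 16)² = (-4 + 16)² = 12² = 144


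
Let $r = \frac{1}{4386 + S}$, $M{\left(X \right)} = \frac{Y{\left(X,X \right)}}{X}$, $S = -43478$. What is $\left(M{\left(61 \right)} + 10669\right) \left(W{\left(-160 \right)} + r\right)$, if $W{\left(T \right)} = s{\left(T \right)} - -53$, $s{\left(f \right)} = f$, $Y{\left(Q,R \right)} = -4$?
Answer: $- \frac{2722216440225}{2384612} \approx -1.1416 \cdot 10^{6}$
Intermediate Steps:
$M{\left(X \right)} = - \frac{4}{X}$
$W{\left(T \right)} = 53 + T$ ($W{\left(T \right)} = T - -53 = T + 53 = 53 + T$)
$r = - \frac{1}{39092}$ ($r = \frac{1}{4386 - 43478} = \frac{1}{-39092} = - \frac{1}{39092} \approx -2.5581 \cdot 10^{-5}$)
$\left(M{\left(61 \right)} + 10669\right) \left(W{\left(-160 \right)} + r\right) = \left(- \frac{4}{61} + 10669\right) \left(\left(53 - 160\right) - \frac{1}{39092}\right) = \left(\left(-4\right) \frac{1}{61} + 10669\right) \left(-107 - \frac{1}{39092}\right) = \left(- \frac{4}{61} + 10669\right) \left(- \frac{4182845}{39092}\right) = \frac{650805}{61} \left(- \frac{4182845}{39092}\right) = - \frac{2722216440225}{2384612}$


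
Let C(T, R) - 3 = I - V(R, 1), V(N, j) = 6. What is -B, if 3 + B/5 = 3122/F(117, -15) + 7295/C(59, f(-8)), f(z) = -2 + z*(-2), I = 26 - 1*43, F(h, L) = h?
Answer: 798095/468 ≈ 1705.3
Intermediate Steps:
I = -17 (I = 26 - 43 = -17)
f(z) = -2 - 2*z
C(T, R) = -20 (C(T, R) = 3 + (-17 - 1*6) = 3 + (-17 - 6) = 3 - 23 = -20)
B = -798095/468 (B = -15 + 5*(3122/117 + 7295/(-20)) = -15 + 5*(3122*(1/117) + 7295*(-1/20)) = -15 + 5*(3122/117 - 1459/4) = -15 + 5*(-158215/468) = -15 - 791075/468 = -798095/468 ≈ -1705.3)
-B = -1*(-798095/468) = 798095/468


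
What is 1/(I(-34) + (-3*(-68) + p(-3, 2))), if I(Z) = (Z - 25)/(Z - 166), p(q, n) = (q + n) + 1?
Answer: 200/40859 ≈ 0.0048949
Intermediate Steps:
p(q, n) = 1 + n + q (p(q, n) = (n + q) + 1 = 1 + n + q)
I(Z) = (-25 + Z)/(-166 + Z)
1/(I(-34) + (-3*(-68) + p(-3, 2))) = 1/((-25 - 34)/(-166 - 34) + (-3*(-68) + (1 + 2 - 3))) = 1/(-59/(-200) + (204 + 0)) = 1/(-1/200*(-59) + 204) = 1/(59/200 + 204) = 1/(40859/200) = 200/40859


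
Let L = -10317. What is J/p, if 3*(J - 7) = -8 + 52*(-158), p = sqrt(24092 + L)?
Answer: -8203*sqrt(551)/8265 ≈ -23.297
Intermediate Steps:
p = 5*sqrt(551) (p = sqrt(24092 - 10317) = sqrt(13775) = 5*sqrt(551) ≈ 117.37)
J = -8203/3 (J = 7 + (-8 + 52*(-158))/3 = 7 + (-8 - 8216)/3 = 7 + (1/3)*(-8224) = 7 - 8224/3 = -8203/3 ≈ -2734.3)
J/p = -8203*sqrt(551)/2755/3 = -8203*sqrt(551)/8265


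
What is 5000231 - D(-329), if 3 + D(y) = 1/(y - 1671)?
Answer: 10000468001/2000 ≈ 5.0002e+6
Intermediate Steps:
D(y) = -3 + 1/(-1671 + y) (D(y) = -3 + 1/(y - 1671) = -3 + 1/(-1671 + y))
5000231 - D(-329) = 5000231 - (5014 - 3*(-329))/(-1671 - 329) = 5000231 - (5014 + 987)/(-2000) = 5000231 - (-1)*6001/2000 = 5000231 - 1*(-6001/2000) = 5000231 + 6001/2000 = 10000468001/2000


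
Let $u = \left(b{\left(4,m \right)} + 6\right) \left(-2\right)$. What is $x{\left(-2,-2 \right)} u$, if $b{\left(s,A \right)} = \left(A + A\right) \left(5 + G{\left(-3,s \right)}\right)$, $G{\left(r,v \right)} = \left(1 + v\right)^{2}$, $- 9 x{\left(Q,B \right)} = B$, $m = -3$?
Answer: $\frac{232}{3} \approx 77.333$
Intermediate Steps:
$x{\left(Q,B \right)} = - \frac{B}{9}$
$b{\left(s,A \right)} = 2 A \left(5 + \left(1 + s\right)^{2}\right)$ ($b{\left(s,A \right)} = \left(A + A\right) \left(5 + \left(1 + s\right)^{2}\right) = 2 A \left(5 + \left(1 + s\right)^{2}\right)$)
$u = 348$ ($u = \left(2 \left(-3\right) \left(5 + \left(1 + 4\right)^{2}\right) + 6\right) \left(-2\right) = \left(2 \left(-3\right) \left(5 + 5^{2}\right) + 6\right) \left(-2\right) = \left(2 \left(-3\right) \left(5 + 25\right) + 6\right) \left(-2\right) = \left(2 \left(-3\right) 30 + 6\right) \left(-2\right) = \left(-180 + 6\right) \left(-2\right) = \left(-174\right) \left(-2\right) = 348$)
$x{\left(-2,-2 \right)} u = \left(- \frac{1}{9}\right) \left(-2\right) 348 = \frac{2}{9} \cdot 348 = \frac{232}{3}$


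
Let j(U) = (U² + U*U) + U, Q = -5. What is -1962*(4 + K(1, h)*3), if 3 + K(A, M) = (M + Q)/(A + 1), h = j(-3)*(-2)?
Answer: 112815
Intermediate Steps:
j(U) = U + 2*U² (j(U) = (U² + U²) + U = 2*U² + U = U + 2*U²)
h = -30 (h = -3*(1 + 2*(-3))*(-2) = -3*(1 - 6)*(-2) = -3*(-5)*(-2) = 15*(-2) = -30)
K(A, M) = -3 + (-5 + M)/(1 + A) (K(A, M) = -3 + (M - 5)/(A + 1) = -3 + (-5 + M)/(1 + A))
-1962*(4 + K(1, h)*3) = -1962*(4 + ((-8 - 30 - 3*1)/(1 + 1))*3) = -1962*(4 + ((-8 - 30 - 3)/2)*3) = -1962*(4 + ((½)*(-41))*3) = -1962*(4 - 41/2*3) = -1962*(4 - 123/2) = -1962*(-115/2) = 112815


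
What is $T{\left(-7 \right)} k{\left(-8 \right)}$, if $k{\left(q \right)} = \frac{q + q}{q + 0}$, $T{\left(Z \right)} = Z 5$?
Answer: $-70$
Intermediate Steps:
$T{\left(Z \right)} = 5 Z$
$k{\left(q \right)} = 2$ ($k{\left(q \right)} = \frac{2 q}{q} = 2$)
$T{\left(-7 \right)} k{\left(-8 \right)} = 5 \left(-7\right) 2 = \left(-35\right) 2 = -70$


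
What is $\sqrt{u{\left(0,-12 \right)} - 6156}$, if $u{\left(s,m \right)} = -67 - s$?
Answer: $7 i \sqrt{127} \approx 78.886 i$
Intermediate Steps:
$\sqrt{u{\left(0,-12 \right)} - 6156} = \sqrt{\left(-67 - 0\right) - 6156} = \sqrt{\left(-67 + 0\right) - 6156} = \sqrt{-67 - 6156} = \sqrt{-6223} = 7 i \sqrt{127}$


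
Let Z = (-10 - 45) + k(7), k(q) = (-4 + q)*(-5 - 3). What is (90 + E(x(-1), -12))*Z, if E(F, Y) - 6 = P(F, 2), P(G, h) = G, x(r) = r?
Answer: -7505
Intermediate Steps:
k(q) = 32 - 8*q (k(q) = (-4 + q)*(-8) = 32 - 8*q)
E(F, Y) = 6 + F
Z = -79 (Z = (-10 - 45) + (32 - 8*7) = -55 + (32 - 56) = -55 - 24 = -79)
(90 + E(x(-1), -12))*Z = (90 + (6 - 1))*(-79) = (90 + 5)*(-79) = 95*(-79) = -7505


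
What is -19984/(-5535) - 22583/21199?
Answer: 298643911/117336465 ≈ 2.5452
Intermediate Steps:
-19984/(-5535) - 22583/21199 = -19984*(-1/5535) - 22583*1/21199 = 19984/5535 - 22583/21199 = 298643911/117336465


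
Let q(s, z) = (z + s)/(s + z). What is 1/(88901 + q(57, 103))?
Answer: 1/88902 ≈ 1.1248e-5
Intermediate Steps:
q(s, z) = 1 (q(s, z) = (s + z)/(s + z) = 1)
1/(88901 + q(57, 103)) = 1/(88901 + 1) = 1/88902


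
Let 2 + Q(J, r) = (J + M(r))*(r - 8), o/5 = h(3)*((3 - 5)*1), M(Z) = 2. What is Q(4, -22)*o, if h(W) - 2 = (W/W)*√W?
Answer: 3640 + 1820*√3 ≈ 6792.3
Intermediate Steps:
h(W) = 2 + √W (h(W) = 2 + (W/W)*√W = 2 + 1*√W = 2 + √W)
o = -20 - 10*√3 (o = 5*((2 + √3)*((3 - 5)*1)) = 5*((2 + √3)*(-2*1)) = 5*((2 + √3)*(-2)) = 5*(-4 - 2*√3) = -20 - 10*√3 ≈ -37.320)
Q(J, r) = -2 + (-8 + r)*(2 + J) (Q(J, r) = -2 + (J + 2)*(r - 8) = -2 + (2 + J)*(-8 + r) = -2 + (-8 + r)*(2 + J))
Q(4, -22)*o = (-18 - 8*4 + 2*(-22) + 4*(-22))*(-20 - 10*√3) = (-18 - 32 - 44 - 88)*(-20 - 10*√3) = -182*(-20 - 10*√3) = 3640 + 1820*√3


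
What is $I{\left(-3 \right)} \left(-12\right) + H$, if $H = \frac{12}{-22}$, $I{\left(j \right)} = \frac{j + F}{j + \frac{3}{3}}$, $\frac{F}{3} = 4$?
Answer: $\frac{588}{11} \approx 53.455$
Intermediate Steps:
$F = 12$ ($F = 3 \cdot 4 = 12$)
$I{\left(j \right)} = \frac{12 + j}{1 + j}$ ($I{\left(j \right)} = \frac{j + 12}{j + \frac{3}{3}} = \frac{12 + j}{j + 3 \cdot \frac{1}{3}} = \frac{12 + j}{j + 1} = \frac{12 + j}{1 + j}$)
$H = - \frac{6}{11}$ ($H = 12 \left(- \frac{1}{22}\right) = - \frac{6}{11} \approx -0.54545$)
$I{\left(-3 \right)} \left(-12\right) + H = \frac{12 - 3}{1 - 3} \left(-12\right) - \frac{6}{11} = \frac{1}{-2} \cdot 9 \left(-12\right) - \frac{6}{11} = \left(- \frac{1}{2}\right) 9 \left(-12\right) - \frac{6}{11} = \left(- \frac{9}{2}\right) \left(-12\right) - \frac{6}{11} = 54 - \frac{6}{11} = \frac{588}{11}$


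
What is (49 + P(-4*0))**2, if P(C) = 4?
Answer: 2809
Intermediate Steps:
(49 + P(-4*0))**2 = (49 + 4)**2 = 53**2 = 2809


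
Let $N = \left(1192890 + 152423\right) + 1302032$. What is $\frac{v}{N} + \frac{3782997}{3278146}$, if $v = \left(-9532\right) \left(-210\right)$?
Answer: $\frac{3315365720817}{1735676684474} \approx 1.9101$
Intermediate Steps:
$N = 2647345$ ($N = 1345313 + 1302032 = 2647345$)
$v = 2001720$
$\frac{v}{N} + \frac{3782997}{3278146} = \frac{2001720}{2647345} + \frac{3782997}{3278146} = 2001720 \cdot \frac{1}{2647345} + 3782997 \cdot \frac{1}{3278146} = \frac{400344}{529469} + \frac{3782997}{3278146} = \frac{3315365720817}{1735676684474}$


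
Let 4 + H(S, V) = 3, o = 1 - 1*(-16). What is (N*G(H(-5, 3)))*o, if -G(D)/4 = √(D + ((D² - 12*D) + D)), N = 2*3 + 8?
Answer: -952*√11 ≈ -3157.4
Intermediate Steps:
N = 14 (N = 6 + 8 = 14)
o = 17 (o = 1 + 16 = 17)
H(S, V) = -1 (H(S, V) = -4 + 3 = -1)
G(D) = -4*√(D² - 10*D) (G(D) = -4*√(D + ((D² - 12*D) + D)) = -4*√(D + (D² - 11*D)) = -4*√(D² - 10*D))
(N*G(H(-5, 3)))*o = (14*(-4*√11))*17 = -56*√11*17 = -952*√11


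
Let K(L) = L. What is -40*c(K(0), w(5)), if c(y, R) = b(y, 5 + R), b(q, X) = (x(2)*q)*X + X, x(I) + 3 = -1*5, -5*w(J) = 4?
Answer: -168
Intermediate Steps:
w(J) = -⅘ (w(J) = -⅕*4 = -⅘)
x(I) = -8 (x(I) = -3 - 1*5 = -3 - 5 = -8)
b(q, X) = X - 8*X*q (b(q, X) = (-8*q)*X + X = -8*X*q + X = X - 8*X*q)
c(y, R) = (1 - 8*y)*(5 + R) (c(y, R) = (5 + R)*(1 - 8*y) = (1 - 8*y)*(5 + R))
-40*c(K(0), w(5)) = -40*(1 - 8*0)*(5 - ⅘) = -40*(1 + 0)*21/5 = -40*21/5 = -168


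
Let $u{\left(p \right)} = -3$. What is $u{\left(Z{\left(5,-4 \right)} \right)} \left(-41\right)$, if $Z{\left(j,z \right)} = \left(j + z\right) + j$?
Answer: $123$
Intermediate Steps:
$Z{\left(j,z \right)} = z + 2 j$
$u{\left(Z{\left(5,-4 \right)} \right)} \left(-41\right) = \left(-3\right) \left(-41\right) = 123$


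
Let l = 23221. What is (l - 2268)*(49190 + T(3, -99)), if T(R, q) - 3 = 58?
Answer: 1031956203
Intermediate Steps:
T(R, q) = 61 (T(R, q) = 3 + 58 = 61)
(l - 2268)*(49190 + T(3, -99)) = (23221 - 2268)*(49190 + 61) = 20953*49251 = 1031956203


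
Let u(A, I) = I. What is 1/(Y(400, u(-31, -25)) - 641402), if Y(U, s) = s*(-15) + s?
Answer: -1/641052 ≈ -1.5599e-6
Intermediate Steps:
Y(U, s) = -14*s (Y(U, s) = -15*s + s = -14*s)
1/(Y(400, u(-31, -25)) - 641402) = 1/(-14*(-25) - 641402) = 1/(350 - 641402) = 1/(-641052) = -1/641052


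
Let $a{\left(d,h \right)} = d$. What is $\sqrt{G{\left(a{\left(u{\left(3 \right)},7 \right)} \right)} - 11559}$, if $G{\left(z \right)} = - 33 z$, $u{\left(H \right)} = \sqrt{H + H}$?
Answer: $\sqrt{-11559 - 33 \sqrt{6}} \approx 107.89 i$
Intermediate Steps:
$u{\left(H \right)} = \sqrt{2} \sqrt{H}$ ($u{\left(H \right)} = \sqrt{2 H} = \sqrt{2} \sqrt{H}$)
$\sqrt{G{\left(a{\left(u{\left(3 \right)},7 \right)} \right)} - 11559} = \sqrt{- 33 \sqrt{2} \sqrt{3} - 11559} = \sqrt{- 33 \sqrt{6} - 11559} = \sqrt{-11559 - 33 \sqrt{6}}$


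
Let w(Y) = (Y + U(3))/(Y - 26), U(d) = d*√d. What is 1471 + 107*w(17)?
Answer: 11420/9 - 107*√3/3 ≈ 1207.1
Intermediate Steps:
U(d) = d^(3/2)
w(Y) = (Y + 3*√3)/(-26 + Y) (w(Y) = (Y + 3^(3/2))/(Y - 26) = (Y + 3*√3)/(-26 + Y))
1471 + 107*w(17) = 1471 + 107*((17 + 3*√3)/(-26 + 17)) = 1471 + 107*((17 + 3*√3)/(-9)) = 1471 + 107*(-(17 + 3*√3)/9) = 1471 + 107*(-17/9 - √3/3) = 1471 + (-1819/9 - 107*√3/3) = 11420/9 - 107*√3/3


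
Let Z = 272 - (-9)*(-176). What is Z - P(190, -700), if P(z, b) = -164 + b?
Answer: -448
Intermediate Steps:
Z = -1312 (Z = 272 - 9*176 = 272 - 1584 = -1312)
Z - P(190, -700) = -1312 - (-164 - 700) = -1312 - 1*(-864) = -1312 + 864 = -448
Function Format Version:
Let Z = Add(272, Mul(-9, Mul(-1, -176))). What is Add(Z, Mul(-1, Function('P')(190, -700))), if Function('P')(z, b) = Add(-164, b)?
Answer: -448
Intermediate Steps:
Z = -1312 (Z = Add(272, Mul(-9, 176)) = Add(272, -1584) = -1312)
Add(Z, Mul(-1, Function('P')(190, -700))) = Add(-1312, Mul(-1, Add(-164, -700))) = Add(-1312, Mul(-1, -864)) = Add(-1312, 864) = -448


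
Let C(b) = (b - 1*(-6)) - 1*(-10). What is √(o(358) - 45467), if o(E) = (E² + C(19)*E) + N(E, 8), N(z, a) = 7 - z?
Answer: 2*√23719 ≈ 308.02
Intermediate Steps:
C(b) = 16 + b (C(b) = (b + 6) + 10 = (6 + b) + 10 = 16 + b)
o(E) = 7 + E² + 34*E (o(E) = (E² + (16 + 19)*E) + (7 - E) = (E² + 35*E) + (7 - E) = 7 + E² + 34*E)
√(o(358) - 45467) = √((7 + 358² + 34*358) - 45467) = √((7 + 128164 + 12172) - 45467) = √(140343 - 45467) = √94876 = 2*√23719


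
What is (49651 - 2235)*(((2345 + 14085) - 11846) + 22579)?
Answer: 1287960808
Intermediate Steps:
(49651 - 2235)*(((2345 + 14085) - 11846) + 22579) = 47416*((16430 - 11846) + 22579) = 47416*(4584 + 22579) = 47416*27163 = 1287960808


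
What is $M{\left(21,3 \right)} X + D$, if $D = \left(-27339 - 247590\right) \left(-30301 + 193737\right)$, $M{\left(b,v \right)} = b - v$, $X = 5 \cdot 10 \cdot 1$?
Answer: $-44933295144$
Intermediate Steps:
$X = 50$ ($X = 50 \cdot 1 = 50$)
$D = -44933296044$ ($D = \left(-274929\right) 163436 = -44933296044$)
$M{\left(21,3 \right)} X + D = \left(21 - 3\right) 50 - 44933296044 = 18 \cdot 50 - 44933296044 = 900 - 44933296044 = -44933295144$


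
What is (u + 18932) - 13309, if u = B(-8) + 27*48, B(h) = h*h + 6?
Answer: 6989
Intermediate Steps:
B(h) = 6 + h² (B(h) = h² + 6 = 6 + h²)
u = 1366 (u = (6 + (-8)²) + 27*48 = (6 + 64) + 1296 = 70 + 1296 = 1366)
(u + 18932) - 13309 = (1366 + 18932) - 13309 = 20298 - 13309 = 6989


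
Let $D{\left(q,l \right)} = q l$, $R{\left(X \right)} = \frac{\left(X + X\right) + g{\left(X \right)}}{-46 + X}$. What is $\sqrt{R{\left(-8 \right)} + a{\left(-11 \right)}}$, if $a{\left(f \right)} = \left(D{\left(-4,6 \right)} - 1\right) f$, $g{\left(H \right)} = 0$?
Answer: $\frac{\sqrt{22299}}{9} \approx 16.592$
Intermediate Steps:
$R{\left(X \right)} = \frac{2 X}{-46 + X}$ ($R{\left(X \right)} = \frac{\left(X + X\right) + 0}{-46 + X} = \frac{2 X + 0}{-46 + X} = \frac{2 X}{-46 + X}$)
$D{\left(q,l \right)} = l q$
$a{\left(f \right)} = - 25 f$ ($a{\left(f \right)} = \left(6 \left(-4\right) - 1\right) f = \left(-24 - 1\right) f = - 25 f$)
$\sqrt{R{\left(-8 \right)} + a{\left(-11 \right)}} = \sqrt{2 \left(-8\right) \frac{1}{-46 - 8} - -275} = \sqrt{2 \left(-8\right) \frac{1}{-54} + 275} = \sqrt{2 \left(-8\right) \left(- \frac{1}{54}\right) + 275} = \sqrt{\frac{8}{27} + 275} = \sqrt{\frac{7433}{27}} = \frac{\sqrt{22299}}{9}$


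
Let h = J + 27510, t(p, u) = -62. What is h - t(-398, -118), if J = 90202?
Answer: 117774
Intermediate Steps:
h = 117712 (h = 90202 + 27510 = 117712)
h - t(-398, -118) = 117712 - 1*(-62) = 117712 + 62 = 117774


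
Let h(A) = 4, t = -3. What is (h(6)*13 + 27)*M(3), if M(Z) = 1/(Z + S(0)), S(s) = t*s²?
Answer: 79/3 ≈ 26.333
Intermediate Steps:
S(s) = -3*s²
M(Z) = 1/Z (M(Z) = 1/(Z - 3*0²) = 1/(Z - 3*0) = 1/(Z + 0) = 1/Z)
(h(6)*13 + 27)*M(3) = (4*13 + 27)/3 = (52 + 27)*(⅓) = 79*(⅓) = 79/3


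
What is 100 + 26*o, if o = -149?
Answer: -3774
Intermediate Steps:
100 + 26*o = 100 + 26*(-149) = 100 - 3874 = -3774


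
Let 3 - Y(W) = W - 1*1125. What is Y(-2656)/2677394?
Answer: 1892/1338697 ≈ 0.0014133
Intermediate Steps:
Y(W) = 1128 - W (Y(W) = 3 - (W - 1*1125) = 3 - (W - 1125) = 3 - (-1125 + W) = 3 + (1125 - W) = 1128 - W)
Y(-2656)/2677394 = (1128 - 1*(-2656))/2677394 = (1128 + 2656)*(1/2677394) = 3784*(1/2677394) = 1892/1338697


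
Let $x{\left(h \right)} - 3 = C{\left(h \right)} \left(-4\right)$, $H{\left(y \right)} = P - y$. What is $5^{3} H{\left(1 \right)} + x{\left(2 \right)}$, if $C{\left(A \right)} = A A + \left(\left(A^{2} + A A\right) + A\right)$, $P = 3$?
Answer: $197$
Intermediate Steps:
$C{\left(A \right)} = A + 3 A^{2}$ ($C{\left(A \right)} = A^{2} + \left(\left(A^{2} + A^{2}\right) + A\right) = A^{2} + \left(2 A^{2} + A\right) = A^{2} + \left(A + 2 A^{2}\right) = A + 3 A^{2}$)
$H{\left(y \right)} = 3 - y$
$x{\left(h \right)} = 3 - 4 h \left(1 + 3 h\right)$ ($x{\left(h \right)} = 3 + h \left(1 + 3 h\right) \left(-4\right) = 3 - 4 h \left(1 + 3 h\right)$)
$5^{3} H{\left(1 \right)} + x{\left(2 \right)} = 5^{3} \left(3 - 1\right) + \left(3 - 8 \left(1 + 3 \cdot 2\right)\right) = 125 \left(3 - 1\right) + \left(3 - 8 \left(1 + 6\right)\right) = 125 \cdot 2 + \left(3 - 8 \cdot 7\right) = 250 + \left(3 - 56\right) = 250 - 53 = 197$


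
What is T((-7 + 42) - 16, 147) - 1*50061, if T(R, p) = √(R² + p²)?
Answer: -50061 + 13*√130 ≈ -49913.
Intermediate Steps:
T((-7 + 42) - 16, 147) - 1*50061 = √(((-7 + 42) - 16)² + 147²) - 1*50061 = √((35 - 16)² + 21609) - 50061 = √(19² + 21609) - 50061 = √(361 + 21609) - 50061 = √21970 - 50061 = 13*√130 - 50061 = -50061 + 13*√130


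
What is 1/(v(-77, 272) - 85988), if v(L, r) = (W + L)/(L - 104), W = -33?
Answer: -181/15563718 ≈ -1.1630e-5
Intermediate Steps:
v(L, r) = (-33 + L)/(-104 + L) (v(L, r) = (-33 + L)/(L - 104) = (-33 + L)/(-104 + L))
1/(v(-77, 272) - 85988) = 1/((-33 - 77)/(-104 - 77) - 85988) = 1/(-110/(-181) - 85988) = 1/(-1/181*(-110) - 85988) = 1/(110/181 - 85988) = 1/(-15563718/181) = -181/15563718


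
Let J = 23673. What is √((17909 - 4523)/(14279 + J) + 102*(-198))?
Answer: I*√454513867158/4744 ≈ 142.11*I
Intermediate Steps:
√((17909 - 4523)/(14279 + J) + 102*(-198)) = √((17909 - 4523)/(14279 + 23673) + 102*(-198)) = √(13386/37952 - 20196) = √(13386*(1/37952) - 20196) = √(6693/18976 - 20196) = √(-383232603/18976) = I*√454513867158/4744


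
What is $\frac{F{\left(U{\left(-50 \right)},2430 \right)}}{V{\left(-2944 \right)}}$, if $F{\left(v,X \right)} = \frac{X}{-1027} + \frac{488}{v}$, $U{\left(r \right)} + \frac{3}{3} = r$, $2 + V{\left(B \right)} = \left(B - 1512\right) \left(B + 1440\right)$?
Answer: $- \frac{312553}{175510665447} \approx -1.7808 \cdot 10^{-6}$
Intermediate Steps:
$V{\left(B \right)} = -2 + \left(-1512 + B\right) \left(1440 + B\right)$ ($V{\left(B \right)} = -2 + \left(B - 1512\right) \left(B + 1440\right) = -2 + \left(-1512 + B\right) \left(1440 + B\right)$)
$U{\left(r \right)} = -1 + r$
$F{\left(v,X \right)} = \frac{488}{v} - \frac{X}{1027}$ ($F{\left(v,X \right)} = X \left(- \frac{1}{1027}\right) + \frac{488}{v} = - \frac{X}{1027} + \frac{488}{v} = \frac{488}{v} - \frac{X}{1027}$)
$\frac{F{\left(U{\left(-50 \right)},2430 \right)}}{V{\left(-2944 \right)}} = \frac{\frac{488}{-1 - 50} - \frac{2430}{1027}}{-2177282 + \left(-2944\right)^{2} - -211968} = \frac{\frac{488}{-51} - \frac{2430}{1027}}{-2177282 + 8667136 + 211968} = \frac{488 \left(- \frac{1}{51}\right) - \frac{2430}{1027}}{6701822} = \left(- \frac{488}{51} - \frac{2430}{1027}\right) \frac{1}{6701822} = \left(- \frac{625106}{52377}\right) \frac{1}{6701822} = - \frac{312553}{175510665447}$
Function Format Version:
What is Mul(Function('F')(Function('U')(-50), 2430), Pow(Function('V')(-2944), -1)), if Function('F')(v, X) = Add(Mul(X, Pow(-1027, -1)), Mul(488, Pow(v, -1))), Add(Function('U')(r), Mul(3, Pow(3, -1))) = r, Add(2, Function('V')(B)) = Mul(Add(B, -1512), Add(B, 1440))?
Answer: Rational(-312553, 175510665447) ≈ -1.7808e-6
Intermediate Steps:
Function('V')(B) = Add(-2, Mul(Add(-1512, B), Add(1440, B))) (Function('V')(B) = Add(-2, Mul(Add(B, -1512), Add(B, 1440))) = Add(-2, Mul(Add(-1512, B), Add(1440, B))))
Function('U')(r) = Add(-1, r)
Function('F')(v, X) = Add(Mul(488, Pow(v, -1)), Mul(Rational(-1, 1027), X)) (Function('F')(v, X) = Add(Mul(X, Rational(-1, 1027)), Mul(488, Pow(v, -1))) = Add(Mul(Rational(-1, 1027), X), Mul(488, Pow(v, -1))) = Add(Mul(488, Pow(v, -1)), Mul(Rational(-1, 1027), X)))
Mul(Function('F')(Function('U')(-50), 2430), Pow(Function('V')(-2944), -1)) = Mul(Add(Mul(488, Pow(Add(-1, -50), -1)), Mul(Rational(-1, 1027), 2430)), Pow(Add(-2177282, Pow(-2944, 2), Mul(-72, -2944)), -1)) = Mul(Add(Mul(488, Pow(-51, -1)), Rational(-2430, 1027)), Pow(Add(-2177282, 8667136, 211968), -1)) = Mul(Add(Mul(488, Rational(-1, 51)), Rational(-2430, 1027)), Pow(6701822, -1)) = Mul(Add(Rational(-488, 51), Rational(-2430, 1027)), Rational(1, 6701822)) = Mul(Rational(-625106, 52377), Rational(1, 6701822)) = Rational(-312553, 175510665447)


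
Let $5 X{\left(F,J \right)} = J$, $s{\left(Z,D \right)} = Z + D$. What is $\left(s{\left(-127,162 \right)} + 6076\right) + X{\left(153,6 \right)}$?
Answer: $\frac{30561}{5} \approx 6112.2$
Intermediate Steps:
$s{\left(Z,D \right)} = D + Z$
$X{\left(F,J \right)} = \frac{J}{5}$
$\left(s{\left(-127,162 \right)} + 6076\right) + X{\left(153,6 \right)} = \left(\left(162 - 127\right) + 6076\right) + \frac{1}{5} \cdot 6 = \left(35 + 6076\right) + \frac{6}{5} = 6111 + \frac{6}{5} = \frac{30561}{5}$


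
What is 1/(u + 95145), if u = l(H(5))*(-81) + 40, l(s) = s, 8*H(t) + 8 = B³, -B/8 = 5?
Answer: 1/743266 ≈ 1.3454e-6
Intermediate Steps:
B = -40 (B = -8*5 = -40)
H(t) = -8001 (H(t) = -1 + (⅛)*(-40)³ = -1 + (⅛)*(-64000) = -1 - 8000 = -8001)
u = 648121 (u = -8001*(-81) + 40 = 648081 + 40 = 648121)
1/(u + 95145) = 1/(648121 + 95145) = 1/743266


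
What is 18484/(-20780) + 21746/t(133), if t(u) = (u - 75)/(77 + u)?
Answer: 11861765341/150655 ≈ 78735.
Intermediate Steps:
t(u) = (-75 + u)/(77 + u)
18484/(-20780) + 21746/t(133) = 18484/(-20780) + 21746/(((-75 + 133)/(77 + 133))) = 18484*(-1/20780) + 21746/((58/210)) = -4621/5195 + 21746/(((1/210)*58)) = -4621/5195 + 21746/(29/105) = -4621/5195 + 21746*(105/29) = -4621/5195 + 2283330/29 = 11861765341/150655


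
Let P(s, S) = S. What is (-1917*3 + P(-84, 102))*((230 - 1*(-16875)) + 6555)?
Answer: -133655340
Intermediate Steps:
(-1917*3 + P(-84, 102))*((230 - 1*(-16875)) + 6555) = (-1917*3 + 102)*((230 - 1*(-16875)) + 6555) = (-5751 + 102)*((230 + 16875) + 6555) = -5649*(17105 + 6555) = -5649*23660 = -133655340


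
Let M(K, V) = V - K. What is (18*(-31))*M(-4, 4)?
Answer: -4464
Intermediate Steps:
(18*(-31))*M(-4, 4) = (18*(-31))*(4 - 1*(-4)) = -558*(4 + 4) = -558*8 = -4464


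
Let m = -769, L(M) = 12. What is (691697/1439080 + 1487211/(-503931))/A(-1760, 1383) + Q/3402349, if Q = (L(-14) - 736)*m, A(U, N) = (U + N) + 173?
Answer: 2399110512057889/13650751688188960 ≈ 0.17575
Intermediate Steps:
A(U, N) = 173 + N + U (A(U, N) = (N + U) + 173 = 173 + N + U)
Q = 556756 (Q = (12 - 736)*(-769) = -724*(-769) = 556756)
(691697/1439080 + 1487211/(-503931))/A(-1760, 1383) + Q/3402349 = (691697/1439080 + 1487211/(-503931))/(173 + 1383 - 1760) + 556756/3402349 = (691697*(1/1439080) + 1487211*(-1/503931))/(-204) + 556756*(1/3402349) = (691697/1439080 - 121/41)*(-1/204) + 556756/3402349 = -145769103/59002280*(-1/204) + 556756/3402349 = 48589701/4012155040 + 556756/3402349 = 2399110512057889/13650751688188960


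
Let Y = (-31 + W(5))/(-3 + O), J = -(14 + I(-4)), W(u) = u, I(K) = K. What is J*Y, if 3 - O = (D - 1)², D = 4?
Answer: -260/9 ≈ -28.889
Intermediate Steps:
J = -10 (J = -(14 - 4) = -1*10 = -10)
O = -6 (O = 3 - (4 - 1)² = 3 - 1*3² = 3 - 1*9 = 3 - 9 = -6)
Y = 26/9 (Y = (-31 + 5)/(-3 - 6) = -26/(-9) = -26*(-⅑) = 26/9 ≈ 2.8889)
J*Y = -10*26/9 = -260/9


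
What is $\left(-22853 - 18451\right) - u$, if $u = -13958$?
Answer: $-27346$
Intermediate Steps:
$\left(-22853 - 18451\right) - u = \left(-22853 - 18451\right) - -13958 = \left(-22853 - 18451\right) + 13958 = -41304 + 13958 = -27346$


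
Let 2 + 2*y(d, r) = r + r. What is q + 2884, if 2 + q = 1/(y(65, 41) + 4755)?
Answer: 13819191/4795 ≈ 2882.0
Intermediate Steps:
y(d, r) = -1 + r (y(d, r) = -1 + (r + r)/2 = -1 + (2*r)/2 = -1 + r)
q = -9589/4795 (q = -2 + 1/((-1 + 41) + 4755) = -2 + 1/(40 + 4755) = -2 + 1/4795 = -9589/4795 ≈ -1.9998)
q + 2884 = -9589/4795 + 2884 = 13819191/4795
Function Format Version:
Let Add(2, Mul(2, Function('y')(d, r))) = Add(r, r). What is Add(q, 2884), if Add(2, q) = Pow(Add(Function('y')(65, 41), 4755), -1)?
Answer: Rational(13819191, 4795) ≈ 2882.0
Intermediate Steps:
Function('y')(d, r) = Add(-1, r) (Function('y')(d, r) = Add(-1, Mul(Rational(1, 2), Add(r, r))) = Add(-1, Mul(Rational(1, 2), Mul(2, r))) = Add(-1, r))
q = Rational(-9589, 4795) (q = Add(-2, Pow(Add(Add(-1, 41), 4755), -1)) = Add(-2, Pow(Add(40, 4755), -1)) = Add(-2, Pow(4795, -1)) = Add(-2, Rational(1, 4795)) = Rational(-9589, 4795) ≈ -1.9998)
Add(q, 2884) = Add(Rational(-9589, 4795), 2884) = Rational(13819191, 4795)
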